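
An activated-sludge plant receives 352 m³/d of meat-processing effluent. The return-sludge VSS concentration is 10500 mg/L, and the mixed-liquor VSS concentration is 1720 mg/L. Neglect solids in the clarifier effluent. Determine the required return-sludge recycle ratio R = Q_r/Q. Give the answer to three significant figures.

R ≈ 0.196

Solids balance on the clarifier gives (1+R)X = R·X_r, so R = X/(X_r − X) = 1720 / (10500 − 1720) = 0.1959.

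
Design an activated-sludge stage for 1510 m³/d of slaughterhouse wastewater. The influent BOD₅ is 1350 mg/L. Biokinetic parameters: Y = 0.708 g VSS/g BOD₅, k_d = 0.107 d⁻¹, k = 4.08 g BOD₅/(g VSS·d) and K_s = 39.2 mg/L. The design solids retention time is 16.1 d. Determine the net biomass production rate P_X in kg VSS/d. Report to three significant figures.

P_X ≈ 529 kg VSS/d

From the Monod/SRT balance for a CMAS, S = K_s·(1+k_d θ_c)/[θ_c·(Y k − k_d) − 1] = 39.2 × (1 + 0.107 × 16.1) / [16.1 × (0.708 × 4.08 − 0.107) − 1] = 106.7 / 43.78 = 2.438 mg/L.
Y_obs = Y / (1 + k_d θ_c) = 0.708 / (1 + 0.107 × 16.1) = 0.708 / 2.723 = 0.2600.
Q·(S₀ − S) = 1510 × (1350 − 2.44) × 10⁻³ = 2035 kg/d removed.
So the net sludge growth is P_X = 0.2600 × 2035 = 529.1 kg VSS/d.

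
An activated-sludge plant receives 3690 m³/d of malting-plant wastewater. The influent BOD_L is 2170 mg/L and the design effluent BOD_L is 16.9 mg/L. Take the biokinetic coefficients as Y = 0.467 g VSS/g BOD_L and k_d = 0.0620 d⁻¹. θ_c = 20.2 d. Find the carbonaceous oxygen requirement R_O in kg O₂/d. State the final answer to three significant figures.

Y_obs = Y / (1 + k_d θ_c) = 0.467 / (1 + 0.0620 × 20.2) = 0.467 / 2.252 = 0.2073.
Q·(S₀ − S) = 3690 × (2170 − 16.9) × 10⁻³ = 7945 kg/d removed.
Net sludge production P_X = 0.2073 × 7945 = 1647 kg VSS/d.
R_O = Q·(S₀ − S) − 1.42·P_X = 7945 − 1.42 × 1647 = 5606 kg O₂/d.

R_O ≈ 5610 kg O₂/d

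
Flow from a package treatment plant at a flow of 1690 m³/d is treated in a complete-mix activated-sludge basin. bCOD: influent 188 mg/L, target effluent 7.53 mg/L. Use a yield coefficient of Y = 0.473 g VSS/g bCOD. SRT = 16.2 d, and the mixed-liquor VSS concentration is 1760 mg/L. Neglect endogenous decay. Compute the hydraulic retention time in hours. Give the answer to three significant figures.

V·X = Y·Q·ΔS·θ_c gives V = 0.473 × 1690 × (188 − 7.53) × 16.2 / 1760 = 1328 m³.
τ = V/Q = 1328/1690 = 0.7857 d, or 18.86 h.

τ ≈ 18.9 h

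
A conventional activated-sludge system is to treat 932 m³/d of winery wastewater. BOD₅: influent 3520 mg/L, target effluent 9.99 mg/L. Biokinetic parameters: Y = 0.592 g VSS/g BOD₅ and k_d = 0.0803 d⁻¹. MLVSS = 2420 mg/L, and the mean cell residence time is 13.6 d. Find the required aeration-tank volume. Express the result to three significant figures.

V ≈ 5200 m³

Rearranging the biomass balance for a CMAS with decay, V = Y·Q·ΔS·θ_c / [X·(1+k_d θ_c)] = 0.592 × 932 × (3520 − 9.99) × 13.6 / [2420 × (1 + 0.0803 × 13.6)] = 2.63×10^7 / 5063 = 5202 m³.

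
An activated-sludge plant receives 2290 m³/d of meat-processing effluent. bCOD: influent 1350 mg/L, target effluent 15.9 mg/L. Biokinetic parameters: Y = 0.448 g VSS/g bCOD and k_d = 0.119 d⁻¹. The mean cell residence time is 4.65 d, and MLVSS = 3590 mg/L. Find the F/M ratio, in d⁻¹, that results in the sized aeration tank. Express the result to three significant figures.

F/M ≈ 0.755 d⁻¹

Steady-state biomass mass balance: V·X·(1 + k_d·θ_c) = Y·Q·(S₀ − S)·θ_c, so V = 0.448 × 2290 × (1350 − 15.9) × 4.65 / [3590 × (1 + 0.119 × 4.65)] = 6.36×10^6 / 5577 = 1141 m³.
F/M = Q·S₀ / (V·X) = 2290 × 1350 / (1141 × 3590) = 0.7545 g bCOD·(g VSS·d)⁻¹.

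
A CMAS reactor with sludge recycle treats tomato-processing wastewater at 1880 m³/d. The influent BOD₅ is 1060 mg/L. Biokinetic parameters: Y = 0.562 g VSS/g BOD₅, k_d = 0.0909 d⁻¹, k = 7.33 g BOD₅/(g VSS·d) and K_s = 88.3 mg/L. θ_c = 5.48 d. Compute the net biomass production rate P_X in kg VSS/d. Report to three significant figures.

P_X ≈ 743 kg VSS/d

Effluent substrate depends only on kinetics and SRT: S = K_s(1 + k_d θ_c) / [θ_c(Yk − k_d) − 1] = 88.3 × (1 + 0.0909 × 5.48) / [5.48 × (0.562 × 7.33 − 0.0909) − 1] = 132.3 / 21.08 = 6.276 mg/L.
Correct the yield for decay: Y_obs = Y/(1 + k_d θ_c) = 0.562 / (1 + 0.0909 × 5.48) = 0.562 / 1.498 = 0.3751.
ΔS = 1060 − 6.28 = 1054 mg/L, so the substrate removal rate is 1880 × 1054/1000 = 1981 kg BOD₅/d.
Net biomass production P_X = Y_obs × Q·(S₀ − S) = 0.3751 × 1981 = 743.1 kg VSS/d.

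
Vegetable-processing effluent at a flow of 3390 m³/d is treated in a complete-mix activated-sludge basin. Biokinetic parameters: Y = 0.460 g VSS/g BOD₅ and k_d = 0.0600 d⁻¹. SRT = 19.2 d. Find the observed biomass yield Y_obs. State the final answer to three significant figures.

Correct the yield for decay: Y_obs = Y/(1 + k_d θ_c) = 0.460 / (1 + 0.0600 × 19.2) = 0.460 / 2.152 = 0.2138.

Y_obs ≈ 0.214 g VSS/g BOD₅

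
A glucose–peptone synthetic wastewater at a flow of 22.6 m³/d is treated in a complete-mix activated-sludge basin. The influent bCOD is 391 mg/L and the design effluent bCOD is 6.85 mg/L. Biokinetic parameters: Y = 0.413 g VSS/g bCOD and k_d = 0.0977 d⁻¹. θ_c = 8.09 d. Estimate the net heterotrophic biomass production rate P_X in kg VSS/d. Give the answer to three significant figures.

Correct the yield for decay: Y_obs = Y/(1 + k_d θ_c) = 0.413 / (1 + 0.0977 × 8.09) = 0.413 / 1.790 = 0.2307.
Substrate removed = Q·(S₀ − S) = 22.6 m³/d × (391 − 6.85) g/m³ = 8.68×10^3 g/d = 8.682 kg/d.
So the net sludge growth is P_X = 0.2307 × 8.682 = 2.003 kg VSS/d.

P_X ≈ 2.00 kg VSS/d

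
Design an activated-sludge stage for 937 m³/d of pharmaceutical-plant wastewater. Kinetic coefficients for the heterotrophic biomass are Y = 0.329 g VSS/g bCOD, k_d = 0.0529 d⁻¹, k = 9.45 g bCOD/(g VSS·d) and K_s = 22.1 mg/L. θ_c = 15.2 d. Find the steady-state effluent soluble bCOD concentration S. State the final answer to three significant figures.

S ≈ 0.877 mg/L

From the Monod/SRT balance for a CMAS, S = K_s·(1+k_d θ_c)/[θ_c·(Y k − k_d) − 1] = 22.1 × (1 + 0.0529 × 15.2) / [15.2 × (0.329 × 9.45 − 0.0529) − 1] = 39.87 / 45.45 = 0.8772 mg/L.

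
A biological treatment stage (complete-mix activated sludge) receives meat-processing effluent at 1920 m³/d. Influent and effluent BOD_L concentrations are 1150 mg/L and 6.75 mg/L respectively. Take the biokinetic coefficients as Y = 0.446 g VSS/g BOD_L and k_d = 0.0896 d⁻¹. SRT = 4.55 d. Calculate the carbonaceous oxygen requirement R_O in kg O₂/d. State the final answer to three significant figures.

Observed yield with endogenous decay: Y_obs = Y / (1 + k_d·θ_c) = 0.446 / (1 + 0.0896 × 4.55) = 0.446 / 1.408 = 0.3168 g VSS/g BOD_L.
Mass of BOD_L removed per day: Q(S₀ − S) = 1920 × 1143 g/m³ = 2195 kg/d.
P_X = Y_obs·Q·(S₀ − S) = 0.3168 × 2195 = 695.5 kg VSS/d.
R_O = Q·ΔS − 1.42 P_X = 2195 − 987.6 = 1207 kg O₂/d.

R_O ≈ 1210 kg O₂/d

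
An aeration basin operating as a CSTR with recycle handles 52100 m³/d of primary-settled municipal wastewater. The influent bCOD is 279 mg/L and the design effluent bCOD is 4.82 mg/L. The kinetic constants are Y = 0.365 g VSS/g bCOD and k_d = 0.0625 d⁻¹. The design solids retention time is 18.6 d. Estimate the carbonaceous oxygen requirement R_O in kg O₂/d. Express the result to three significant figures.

R_O ≈ 10900 kg O₂/d

The observed yield is Y_obs = Y/(1 + k_d·θ_c) = 0.365 / (1 + 0.0625 × 18.6) = 0.365 / 2.163 = 0.1688 g VSS per g bCOD removed.
Mass of bCOD removed per day: Q(S₀ − S) = 52100 × 274.2 g/m³ = 14285 kg/d.
Net sludge production P_X = 0.1688 × 14285 = 2411 kg VSS/d.
R_O = Q·ΔS − 1.42 P_X = 14285 − 3424 = 10861 kg O₂/d.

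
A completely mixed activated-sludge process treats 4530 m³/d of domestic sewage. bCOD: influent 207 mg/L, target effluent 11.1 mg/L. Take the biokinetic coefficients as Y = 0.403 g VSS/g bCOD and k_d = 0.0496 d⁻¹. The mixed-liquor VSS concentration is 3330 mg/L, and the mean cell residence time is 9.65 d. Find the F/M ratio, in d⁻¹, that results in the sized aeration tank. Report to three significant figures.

F/M ≈ 0.402 d⁻¹

Steady-state biomass mass balance: V·X·(1 + k_d·θ_c) = Y·Q·(S₀ − S)·θ_c, so V = 0.403 × 4530 × (207 − 11.1) × 9.65 / [3330 × (1 + 0.0496 × 9.65)] = 3.45×10^6 / 4924 = 700.9 m³.
F/M = applied load / biomass = Q·S₀/(V·X) = 4530 × 207 / (700.9 × 3330) = 0.4018 d⁻¹.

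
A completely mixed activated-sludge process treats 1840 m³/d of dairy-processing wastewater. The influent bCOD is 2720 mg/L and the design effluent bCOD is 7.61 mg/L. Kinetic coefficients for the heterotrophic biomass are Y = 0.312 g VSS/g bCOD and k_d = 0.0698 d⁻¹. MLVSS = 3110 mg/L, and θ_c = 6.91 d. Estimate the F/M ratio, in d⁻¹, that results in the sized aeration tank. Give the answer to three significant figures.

F/M ≈ 0.689 d⁻¹

Steady-state biomass mass balance: V·X·(1 + k_d·θ_c) = Y·Q·(S₀ − S)·θ_c, so V = 0.312 × 1840 × (2720 − 7.61) × 6.91 / [3110 × (1 + 0.0698 × 6.91)] = 1.08×10^7 / 4610 = 2334 m³.
F/M = applied load / biomass = Q·S₀/(V·X) = 1840 × 2720 / (2334 × 3110) = 0.6895 d⁻¹.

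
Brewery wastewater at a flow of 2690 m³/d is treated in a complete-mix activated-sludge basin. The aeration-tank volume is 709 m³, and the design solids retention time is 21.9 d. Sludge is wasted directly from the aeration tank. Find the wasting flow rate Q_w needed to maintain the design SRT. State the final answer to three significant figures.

For wasting at MLVSS concentration, Q_w = V/θ_c = 709.0/21.9 = 32.37 m³/d.

Q_w ≈ 32.4 m³/d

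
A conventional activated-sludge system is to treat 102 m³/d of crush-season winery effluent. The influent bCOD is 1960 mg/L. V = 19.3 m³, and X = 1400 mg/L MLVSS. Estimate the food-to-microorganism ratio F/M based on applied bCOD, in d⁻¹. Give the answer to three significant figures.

F/M = applied load / biomass = Q·S₀/(V·X) = 102 × 1960 / (19.30 × 1400) = 7.399 d⁻¹.

F/M ≈ 7.40 d⁻¹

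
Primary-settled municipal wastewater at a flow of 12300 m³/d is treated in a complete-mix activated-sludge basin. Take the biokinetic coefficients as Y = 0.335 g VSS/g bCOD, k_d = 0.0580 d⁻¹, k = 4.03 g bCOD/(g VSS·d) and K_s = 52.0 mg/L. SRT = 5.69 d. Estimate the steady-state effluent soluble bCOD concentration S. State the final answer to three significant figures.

S ≈ 10.9 mg/L

Effluent substrate depends only on kinetics and SRT: S = K_s(1 + k_d θ_c) / [θ_c(Yk − k_d) − 1] = 52.0 × (1 + 0.0580 × 5.69) / [5.69 × (0.335 × 4.03 − 0.0580) − 1] = 69.16 / 6.352 = 10.89 mg/L.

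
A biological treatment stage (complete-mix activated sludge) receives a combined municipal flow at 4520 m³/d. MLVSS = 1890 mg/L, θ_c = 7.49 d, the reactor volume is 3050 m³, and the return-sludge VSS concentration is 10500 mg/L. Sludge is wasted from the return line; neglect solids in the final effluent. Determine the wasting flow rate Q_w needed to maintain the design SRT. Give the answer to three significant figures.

Q_w ≈ 73.3 m³/d

Q_w = (V·X)/(θ_c X_r) = 3050 × 1890 / (7.49 × 10500) = 73.30 m³/d.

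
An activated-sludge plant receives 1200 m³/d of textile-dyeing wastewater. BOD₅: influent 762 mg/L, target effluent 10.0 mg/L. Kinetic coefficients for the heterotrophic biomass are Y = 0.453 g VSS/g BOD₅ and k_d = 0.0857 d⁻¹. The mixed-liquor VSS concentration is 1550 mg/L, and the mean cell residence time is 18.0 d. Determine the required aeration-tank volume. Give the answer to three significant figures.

V ≈ 1870 m³

Steady-state biomass mass balance: V·X·(1 + k_d·θ_c) = Y·Q·(S₀ − S)·θ_c, so V = 0.453 × 1200 × (762 − 10.0) × 18.0 / [1550 × (1 + 0.0857 × 18.0)] = 7.36×10^6 / 3941 = 1867 m³.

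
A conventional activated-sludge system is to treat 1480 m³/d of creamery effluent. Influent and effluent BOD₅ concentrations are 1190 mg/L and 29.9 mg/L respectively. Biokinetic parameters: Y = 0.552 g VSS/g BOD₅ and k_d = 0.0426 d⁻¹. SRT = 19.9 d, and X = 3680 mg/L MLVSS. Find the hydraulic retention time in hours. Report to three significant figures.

τ ≈ 45.0 h

Steady-state biomass mass balance: V·X·(1 + k_d·θ_c) = Y·Q·(S₀ − S)·θ_c, so V = 0.552 × 1480 × (1190 − 29.9) × 19.9 / [3680 × (1 + 0.0426 × 19.9)] = 1.89×10^7 / 6800 = 2774 m³.
HRT = V/Q = 2774 m³ / 1480 m³·d⁻¹ = 1.874 d × 24 = 44.98 h.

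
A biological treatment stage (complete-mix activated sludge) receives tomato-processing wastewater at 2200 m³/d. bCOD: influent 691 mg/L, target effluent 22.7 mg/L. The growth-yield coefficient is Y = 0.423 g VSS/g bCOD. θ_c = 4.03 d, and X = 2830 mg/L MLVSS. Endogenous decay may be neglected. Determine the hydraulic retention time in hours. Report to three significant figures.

Biomass mass balance (decay neglected): V·X = Y·Q·(S₀ − S)·θ_c, so V = 0.423 × 2200 × (691 − 22.7) × 4.03 / 2830 = 885.6 m³.
τ = V/Q = 885.6/2200 = 0.4026 d, or 9.661 h.

τ ≈ 9.66 h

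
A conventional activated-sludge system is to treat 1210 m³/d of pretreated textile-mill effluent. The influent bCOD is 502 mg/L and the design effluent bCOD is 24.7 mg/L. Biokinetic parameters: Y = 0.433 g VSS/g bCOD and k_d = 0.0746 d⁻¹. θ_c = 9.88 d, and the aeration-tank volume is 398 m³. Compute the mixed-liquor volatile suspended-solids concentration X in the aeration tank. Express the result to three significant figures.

X ≈ 3570 mg/L

Solving the biomass balance for X: X = Y Q (S₀−S) θ_c / [V (1+k_d θ_c)] = 0.433 × 1210 × (502 − 24.7) × 9.88 / [398 × (1 + 0.0746 × 9.88)] = 3574 mg/L.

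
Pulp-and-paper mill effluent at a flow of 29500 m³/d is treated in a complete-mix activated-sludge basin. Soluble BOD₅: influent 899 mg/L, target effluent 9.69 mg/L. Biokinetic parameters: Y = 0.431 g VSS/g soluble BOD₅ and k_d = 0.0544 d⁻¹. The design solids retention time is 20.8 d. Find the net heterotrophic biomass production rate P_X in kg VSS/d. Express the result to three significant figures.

The observed yield is Y_obs = Y/(1 + k_d·θ_c) = 0.431 / (1 + 0.0544 × 20.8) = 0.431 / 2.132 = 0.2022 g VSS per g soluble BOD₅ removed.
Mass of soluble BOD₅ removed per day: Q(S₀ − S) = 29500 × 889.3 g/m³ = 26235 kg/d.
Biomass produced: P_X = Y_obs·Q·ΔS = 0.2022 × 26235 ≈ 5305 kg VSS/d.

P_X ≈ 5300 kg VSS/d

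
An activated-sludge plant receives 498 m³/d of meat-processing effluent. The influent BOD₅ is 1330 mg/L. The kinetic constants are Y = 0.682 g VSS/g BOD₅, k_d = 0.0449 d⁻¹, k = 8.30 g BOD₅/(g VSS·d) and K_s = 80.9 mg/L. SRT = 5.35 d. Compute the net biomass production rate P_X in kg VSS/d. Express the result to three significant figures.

For a completely mixed reactor with recycle the Lawrence–McCarty relation gives S = K_s·(1 + k_d·θ_c) / [θ_c·(Y·k − k_d) − 1] = 80.9 × (1 + 0.0449 × 5.35) / [5.35 × (0.682 × 8.30 − 0.0449) − 1] = 100.3 / 29.04 = 3.455 mg/L.
The observed yield is Y_obs = Y/(1 + k_d·θ_c) = 0.682 / (1 + 0.0449 × 5.35) = 0.682 / 1.240 = 0.5499 g VSS per g BOD₅ removed.
Q·(S₀ − S) = 498 × (1330 − 3.45) × 10⁻³ = 660.6 kg/d removed.
P_X = Y_obs · Q(S₀ − S) = 0.5499 × 660.6 = 363.3 kg VSS/d.

P_X ≈ 363 kg VSS/d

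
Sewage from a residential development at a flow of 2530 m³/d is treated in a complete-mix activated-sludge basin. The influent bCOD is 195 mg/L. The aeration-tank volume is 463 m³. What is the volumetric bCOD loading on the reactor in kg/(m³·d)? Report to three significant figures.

L_v ≈ 1.07 kg bCOD/(m³·d)

Applied bCOD load per unit volume = Q·S₀/V = (2530 × 195/1000)/463.0 = 1.066 kg bCOD·m⁻³·d⁻¹.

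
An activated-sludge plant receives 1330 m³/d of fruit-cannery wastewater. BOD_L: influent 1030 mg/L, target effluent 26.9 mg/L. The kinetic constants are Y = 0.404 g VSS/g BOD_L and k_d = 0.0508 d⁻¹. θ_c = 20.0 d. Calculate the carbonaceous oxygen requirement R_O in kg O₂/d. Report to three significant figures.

R_O ≈ 954 kg O₂/d

Y_obs = Y / (1 + k_d θ_c) = 0.404 / (1 + 0.0508 × 20.0) = 0.404 / 2.016 = 0.2004.
Mass of BOD_L removed per day: Q(S₀ − S) = 1330 × 1003 g/m³ = 1334 kg/d.
P_X = Y_obs·Q·(S₀ − S) = 0.2004 × 1334 = 267.4 kg VSS/d.
Carbonaceous O₂ demand = substrate oxidised − cell-mass equivalent = 1334 − 1.42 × 267.4 = 954.5 kg O₂/d.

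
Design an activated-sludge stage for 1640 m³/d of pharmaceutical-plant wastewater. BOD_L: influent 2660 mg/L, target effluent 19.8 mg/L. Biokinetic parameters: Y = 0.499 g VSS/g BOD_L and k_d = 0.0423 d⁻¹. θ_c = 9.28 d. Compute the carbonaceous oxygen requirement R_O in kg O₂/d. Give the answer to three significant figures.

R_O ≈ 2130 kg O₂/d

Y_obs = Y / (1 + k_d θ_c) = 0.499 / (1 + 0.0423 × 9.28) = 0.499 / 1.393 = 0.3583.
Substrate removed = Q·(S₀ − S) = 1640 m³/d × (2660 − 19.8) g/m³ = 4.33×10^6 g/d = 4330 kg/d.
Net sludge production P_X = 0.3583 × 4330 = 1552 kg VSS/d.
Carbonaceous O₂ demand = substrate oxidised − cell-mass equivalent = 4330 − 1.42 × 1552 = 2127 kg O₂/d.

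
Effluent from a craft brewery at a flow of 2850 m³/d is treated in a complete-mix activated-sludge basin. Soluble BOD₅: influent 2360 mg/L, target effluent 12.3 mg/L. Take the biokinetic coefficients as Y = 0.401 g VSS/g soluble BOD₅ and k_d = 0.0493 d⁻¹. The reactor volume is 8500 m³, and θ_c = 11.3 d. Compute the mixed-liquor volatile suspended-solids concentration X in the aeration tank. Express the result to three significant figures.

From V·X·(1 + k_d·θ_c) = Y·Q·(S₀ − S)·θ_c: X = 0.401 × 2850 × (2360 − 12.3) × 11.3 / [8500 × (1 + 0.0493 × 11.3)] = 2291 mg/L.

X ≈ 2290 mg/L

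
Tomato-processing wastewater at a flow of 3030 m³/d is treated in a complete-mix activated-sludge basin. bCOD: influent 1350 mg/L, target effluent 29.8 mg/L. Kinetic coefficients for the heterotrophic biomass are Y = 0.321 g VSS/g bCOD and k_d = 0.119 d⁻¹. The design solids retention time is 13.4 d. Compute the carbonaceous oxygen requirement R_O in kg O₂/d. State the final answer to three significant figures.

The observed yield is Y_obs = Y/(1 + k_d·θ_c) = 0.321 / (1 + 0.119 × 13.4) = 0.321 / 2.595 = 0.1237 g VSS per g bCOD removed.
Substrate removed = Q·(S₀ − S) = 3030 m³/d × (1350 − 29.8) g/m³ = 4×10^6 g/d = 4000 kg/d.
P_X = Y_obs·Q·(S₀ − S) = 0.1237 × 4000 = 494.9 kg VSS/d.
Carbonaceous O₂ demand = substrate oxidised − cell-mass equivalent = 4000 − 1.42 × 494.9 = 3297 kg O₂/d.

R_O ≈ 3300 kg O₂/d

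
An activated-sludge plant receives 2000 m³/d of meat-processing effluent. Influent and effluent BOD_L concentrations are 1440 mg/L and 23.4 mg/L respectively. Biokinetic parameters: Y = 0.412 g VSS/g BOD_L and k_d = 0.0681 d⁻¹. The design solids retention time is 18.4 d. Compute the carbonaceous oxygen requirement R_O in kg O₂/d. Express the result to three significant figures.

R_O ≈ 2100 kg O₂/d

Observed yield with endogenous decay: Y_obs = Y / (1 + k_d·θ_c) = 0.412 / (1 + 0.0681 × 18.4) = 0.412 / 2.253 = 0.1829 g VSS/g BOD_L.
ΔS = 1440 − 23.4 = 1417 mg/L, so the substrate removal rate is 2000 × 1417/1000 = 2833 kg BOD_L/d.
P_X = Y_obs·Q·(S₀ − S) = 0.1829 × 2833 = 518.1 kg VSS/d.
Carbonaceous O₂ demand = substrate oxidised − cell-mass equivalent = 2833 − 1.42 × 518.1 = 2098 kg O₂/d.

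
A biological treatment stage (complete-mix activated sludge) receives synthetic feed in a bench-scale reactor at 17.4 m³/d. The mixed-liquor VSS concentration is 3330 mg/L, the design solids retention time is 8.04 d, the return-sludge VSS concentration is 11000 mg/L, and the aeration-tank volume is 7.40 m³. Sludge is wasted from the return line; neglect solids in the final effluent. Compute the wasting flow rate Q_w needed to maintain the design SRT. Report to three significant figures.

Q_w ≈ 0.279 m³/d

Wasting from the return line (neglecting effluent solids): Q_w = V·X / (θ_c·X_r) = 7.400 × 3330 / (8.04 × 11000) = 0.2786 m³/d.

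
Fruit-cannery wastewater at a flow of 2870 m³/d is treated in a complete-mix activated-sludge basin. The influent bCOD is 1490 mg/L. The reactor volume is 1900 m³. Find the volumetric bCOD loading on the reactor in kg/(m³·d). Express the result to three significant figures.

Applied bCOD load per unit volume = Q·S₀/V = (2870 × 1490/1000)/1900 = 2.251 kg bCOD·m⁻³·d⁻¹.

L_v ≈ 2.25 kg bCOD/(m³·d)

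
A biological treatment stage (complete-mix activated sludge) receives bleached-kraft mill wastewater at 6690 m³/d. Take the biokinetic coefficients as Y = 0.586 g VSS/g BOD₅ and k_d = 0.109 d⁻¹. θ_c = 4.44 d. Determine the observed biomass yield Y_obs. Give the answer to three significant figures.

Y_obs ≈ 0.395 g VSS/g BOD₅

The observed yield is Y_obs = Y/(1 + k_d·θ_c) = 0.586 / (1 + 0.109 × 4.44) = 0.586 / 1.484 = 0.3949 g VSS per g BOD₅ removed.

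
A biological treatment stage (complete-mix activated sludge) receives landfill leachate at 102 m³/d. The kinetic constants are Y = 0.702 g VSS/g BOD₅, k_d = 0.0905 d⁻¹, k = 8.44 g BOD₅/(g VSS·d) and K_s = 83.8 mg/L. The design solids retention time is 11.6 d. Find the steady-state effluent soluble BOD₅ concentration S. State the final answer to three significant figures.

From the Monod/SRT balance for a CMAS, S = K_s·(1+k_d θ_c)/[θ_c·(Y k − k_d) − 1] = 83.8 × (1 + 0.0905 × 11.6) / [11.6 × (0.702 × 8.44 − 0.0905) − 1] = 171.8 / 66.68 = 2.576 mg/L.

S ≈ 2.58 mg/L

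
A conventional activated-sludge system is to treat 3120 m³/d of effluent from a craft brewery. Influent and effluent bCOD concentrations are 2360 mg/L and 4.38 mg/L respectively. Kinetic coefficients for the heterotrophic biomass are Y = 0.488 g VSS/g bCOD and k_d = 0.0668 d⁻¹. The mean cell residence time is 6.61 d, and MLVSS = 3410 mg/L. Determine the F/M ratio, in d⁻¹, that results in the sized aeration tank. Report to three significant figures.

F/M ≈ 0.448 d⁻¹

Rearranging the biomass balance for a CMAS with decay, V = Y·Q·ΔS·θ_c / [X·(1+k_d θ_c)] = 0.488 × 3120 × (2360 − 4.38) × 6.61 / [3410 × (1 + 0.0668 × 6.61)] = 2.37×10^7 / 4916 = 4823 m³.
F/M = applied load / biomass = Q·S₀/(V·X) = 3120 × 2360 / (4823 × 3410) = 0.4477 d⁻¹.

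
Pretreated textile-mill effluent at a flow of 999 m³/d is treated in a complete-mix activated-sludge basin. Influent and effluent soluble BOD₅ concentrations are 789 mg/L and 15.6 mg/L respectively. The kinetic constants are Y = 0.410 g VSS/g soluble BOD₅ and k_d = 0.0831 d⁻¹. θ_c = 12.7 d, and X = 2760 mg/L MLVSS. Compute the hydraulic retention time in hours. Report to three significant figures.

Steady-state biomass mass balance: V·X·(1 + k_d·θ_c) = Y·Q·(S₀ − S)·θ_c, so V = 0.410 × 999 × (789 − 15.6) × 12.7 / [2760 × (1 + 0.0831 × 12.7)] = 4.02×10^6 / 5673 = 709.2 m³.
HRT = V/Q = 709.2 m³ / 999 m³·d⁻¹ = 0.7099 d × 24 = 17.04 h.

τ ≈ 17.0 h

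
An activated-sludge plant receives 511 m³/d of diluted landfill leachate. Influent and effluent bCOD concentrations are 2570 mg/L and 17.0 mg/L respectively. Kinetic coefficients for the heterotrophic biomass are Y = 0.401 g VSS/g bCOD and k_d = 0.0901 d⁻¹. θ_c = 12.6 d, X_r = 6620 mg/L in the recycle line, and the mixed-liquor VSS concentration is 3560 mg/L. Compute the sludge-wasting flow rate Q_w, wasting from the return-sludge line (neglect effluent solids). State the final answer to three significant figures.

Q_w ≈ 37.0 m³/d

From the SRT design equation V = Y Q (S₀−S) θ_c / [X (1 + k_d θ_c)] = 0.401 × 511 × (2570 − 17.0) × 12.6 / [3560 × (1 + 0.0901 × 12.6)] = 6.59×10^6 / 7602 = 867.1 m³.
Q_w = (V·X)/(θ_c X_r) = 867.1 × 3560 / (12.6 × 6620) = 37.01 m³/d.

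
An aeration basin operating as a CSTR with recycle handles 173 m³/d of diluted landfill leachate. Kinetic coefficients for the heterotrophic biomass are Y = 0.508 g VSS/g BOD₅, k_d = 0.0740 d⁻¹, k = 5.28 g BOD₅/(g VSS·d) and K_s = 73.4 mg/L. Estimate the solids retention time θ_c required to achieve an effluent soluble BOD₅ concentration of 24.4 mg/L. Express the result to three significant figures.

θ_c ≈ 1.68 d

At the target effluent, Y k S/(K_s+S) = 0.508×5.28×24.4/97.80 = 0.6692 d⁻¹.
θ_c = 1/(μ − k_d) = 1/(0.6692 − 0.0740) = 1/0.5952 = 1.680 d.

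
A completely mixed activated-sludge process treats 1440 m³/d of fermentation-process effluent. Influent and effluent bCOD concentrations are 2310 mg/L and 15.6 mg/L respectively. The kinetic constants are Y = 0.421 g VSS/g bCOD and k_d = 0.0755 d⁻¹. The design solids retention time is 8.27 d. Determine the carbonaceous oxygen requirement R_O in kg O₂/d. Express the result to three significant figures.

Observed yield with endogenous decay: Y_obs = Y / (1 + k_d·θ_c) = 0.421 / (1 + 0.0755 × 8.27) = 0.421 / 1.624 = 0.2592 g VSS/g bCOD.
Q·(S₀ − S) = 1440 × (2310 − 15.6) × 10⁻³ = 3304 kg/d removed.
P_X = Y_obs·Q·(S₀ − S) = 0.2592 × 3304 = 856.3 kg VSS/d.
R_O = Q·(S₀ − S) − 1.42·P_X = 3304 − 1.42 × 856.3 = 2088 kg O₂/d.

R_O ≈ 2090 kg O₂/d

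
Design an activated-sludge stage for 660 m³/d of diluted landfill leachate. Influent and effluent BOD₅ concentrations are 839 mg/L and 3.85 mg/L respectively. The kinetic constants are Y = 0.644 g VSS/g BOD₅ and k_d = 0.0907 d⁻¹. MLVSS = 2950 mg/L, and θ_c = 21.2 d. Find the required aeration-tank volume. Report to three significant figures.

Rearranging the biomass balance for a CMAS with decay, V = Y·Q·ΔS·θ_c / [X·(1+k_d θ_c)] = 0.644 × 660 × (839 − 3.85) × 21.2 / [2950 × (1 + 0.0907 × 21.2)] = 7.53×10^6 / 8622 = 872.8 m³.

V ≈ 873 m³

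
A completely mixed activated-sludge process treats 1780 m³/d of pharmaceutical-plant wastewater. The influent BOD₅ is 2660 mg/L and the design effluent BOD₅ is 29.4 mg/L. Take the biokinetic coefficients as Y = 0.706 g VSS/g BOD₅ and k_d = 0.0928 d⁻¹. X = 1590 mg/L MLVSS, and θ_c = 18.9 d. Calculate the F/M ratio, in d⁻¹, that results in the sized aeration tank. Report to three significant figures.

Steady-state biomass mass balance: V·X·(1 + k_d·θ_c) = Y·Q·(S₀ − S)·θ_c, so V = 0.706 × 1780 × (2660 − 29.4) × 18.9 / [1590 × (1 + 0.0928 × 18.9)] = 6.25×10^7 / 4379 = 14269 m³.
F/M = applied load / biomass = Q·S₀/(V·X) = 1780 × 2660 / (14269 × 1590) = 0.2087 d⁻¹.

F/M ≈ 0.209 d⁻¹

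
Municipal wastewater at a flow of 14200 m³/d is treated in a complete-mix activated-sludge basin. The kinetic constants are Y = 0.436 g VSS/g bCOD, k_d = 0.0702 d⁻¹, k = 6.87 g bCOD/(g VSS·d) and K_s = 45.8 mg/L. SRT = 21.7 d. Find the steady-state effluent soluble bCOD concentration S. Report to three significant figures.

For a completely mixed reactor with recycle the Lawrence–McCarty relation gives S = K_s·(1 + k_d·θ_c) / [θ_c·(Y·k − k_d) − 1] = 45.8 × (1 + 0.0702 × 21.7) / [21.7 × (0.436 × 6.87 − 0.0702) − 1] = 115.6 / 62.48 = 1.850 mg/L.

S ≈ 1.85 mg/L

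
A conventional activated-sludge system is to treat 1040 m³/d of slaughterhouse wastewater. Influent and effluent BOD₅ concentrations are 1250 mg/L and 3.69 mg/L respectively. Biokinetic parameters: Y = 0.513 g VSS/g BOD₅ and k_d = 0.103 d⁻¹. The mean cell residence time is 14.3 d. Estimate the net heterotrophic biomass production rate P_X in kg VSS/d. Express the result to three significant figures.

The observed yield is Y_obs = Y/(1 + k_d·θ_c) = 0.513 / (1 + 0.103 × 14.3) = 0.513 / 2.473 = 0.2074 g VSS per g BOD₅ removed.
ΔS = 1250 − 3.69 = 1246 mg/L, so the substrate removal rate is 1040 × 1246/1000 = 1296 kg BOD₅/d.
Net biomass production P_X = Y_obs × Q·(S₀ − S) = 0.2074 × 1296 = 268.9 kg VSS/d.

P_X ≈ 269 kg VSS/d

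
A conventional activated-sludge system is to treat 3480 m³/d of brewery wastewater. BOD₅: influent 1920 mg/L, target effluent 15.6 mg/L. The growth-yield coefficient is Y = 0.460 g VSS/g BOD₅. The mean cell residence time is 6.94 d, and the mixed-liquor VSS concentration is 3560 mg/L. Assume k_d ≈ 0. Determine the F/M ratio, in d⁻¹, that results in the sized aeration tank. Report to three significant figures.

Biomass mass balance (decay neglected): V·X = Y·Q·(S₀ − S)·θ_c, so V = 0.460 × 3480 × (1920 − 15.6) × 6.94 / 3560 = 5943 m³.
F/M = Q·S₀ / (V·X) = 3480 × 1920 / (5943 × 3560) = 0.3158 g BOD₅·(g VSS·d)⁻¹.

F/M ≈ 0.316 d⁻¹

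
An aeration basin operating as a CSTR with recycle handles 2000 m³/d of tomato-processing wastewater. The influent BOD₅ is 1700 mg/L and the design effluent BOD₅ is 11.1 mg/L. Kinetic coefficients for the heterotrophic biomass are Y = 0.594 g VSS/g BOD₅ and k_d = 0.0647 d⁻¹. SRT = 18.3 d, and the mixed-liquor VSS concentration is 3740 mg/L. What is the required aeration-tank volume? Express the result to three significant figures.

Rearranging the biomass balance for a CMAS with decay, V = Y·Q·ΔS·θ_c / [X·(1+k_d θ_c)] = 0.594 × 2000 × (1700 − 11.1) × 18.3 / [3740 × (1 + 0.0647 × 18.3)] = 3.67×10^7 / 8168 = 4495 m³.

V ≈ 4500 m³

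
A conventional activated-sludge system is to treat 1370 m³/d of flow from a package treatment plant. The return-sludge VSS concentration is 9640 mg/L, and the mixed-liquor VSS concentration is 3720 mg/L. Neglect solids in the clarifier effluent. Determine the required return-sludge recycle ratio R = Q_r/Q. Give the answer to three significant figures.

R ≈ 0.628

Mass balance around the secondary clarifier (neglecting effluent solids): R = X / (X_r − X) = 3720 / (9640 − 3720) = 0.6284.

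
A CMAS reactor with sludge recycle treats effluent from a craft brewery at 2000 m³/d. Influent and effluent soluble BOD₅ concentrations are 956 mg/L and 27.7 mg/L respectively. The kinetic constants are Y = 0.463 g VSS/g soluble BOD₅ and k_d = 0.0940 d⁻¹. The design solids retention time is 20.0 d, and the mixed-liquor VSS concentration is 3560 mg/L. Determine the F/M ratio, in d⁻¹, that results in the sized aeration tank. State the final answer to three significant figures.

F/M ≈ 0.320 d⁻¹

Steady-state biomass mass balance: V·X·(1 + k_d·θ_c) = Y·Q·(S₀ − S)·θ_c, so V = 0.463 × 2000 × (956 − 27.7) × 20.0 / [3560 × (1 + 0.0940 × 20.0)] = 1.72×10^7 / 10253 = 1677 m³.
F/M = applied load / biomass = Q·S₀/(V·X) = 2000 × 956 / (1677 × 3560) = 0.3203 d⁻¹.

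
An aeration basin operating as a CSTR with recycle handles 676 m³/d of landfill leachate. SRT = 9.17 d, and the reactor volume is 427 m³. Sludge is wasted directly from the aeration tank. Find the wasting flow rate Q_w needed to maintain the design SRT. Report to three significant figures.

Q_w ≈ 46.6 m³/d

For wasting at MLVSS concentration, Q_w = V/θ_c = 427.0/9.17 = 46.56 m³/d.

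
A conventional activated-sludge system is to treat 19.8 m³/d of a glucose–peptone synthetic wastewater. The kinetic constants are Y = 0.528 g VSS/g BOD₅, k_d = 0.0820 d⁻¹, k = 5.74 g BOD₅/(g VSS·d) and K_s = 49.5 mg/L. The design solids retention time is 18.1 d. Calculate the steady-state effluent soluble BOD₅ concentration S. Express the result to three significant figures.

Effluent substrate depends only on kinetics and SRT: S = K_s(1 + k_d θ_c) / [θ_c(Yk − k_d) − 1] = 49.5 × (1 + 0.0820 × 18.1) / [18.1 × (0.528 × 5.74 − 0.0820) − 1] = 123.0 / 52.37 = 2.348 mg/L.

S ≈ 2.35 mg/L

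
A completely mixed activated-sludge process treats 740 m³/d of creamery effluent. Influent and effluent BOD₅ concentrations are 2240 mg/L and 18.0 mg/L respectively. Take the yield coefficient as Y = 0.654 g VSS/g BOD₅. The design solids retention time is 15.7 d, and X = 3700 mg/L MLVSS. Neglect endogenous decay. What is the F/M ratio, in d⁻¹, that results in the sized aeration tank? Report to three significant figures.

F/M ≈ 0.0982 d⁻¹

V·X = Y·Q·ΔS·θ_c gives V = 0.654 × 740 × (2240 − 18.0) × 15.7 / 3700 = 4563 m³.
F/M = applied load / biomass = Q·S₀/(V·X) = 740 × 2240 / (4563 × 3700) = 0.09818 d⁻¹.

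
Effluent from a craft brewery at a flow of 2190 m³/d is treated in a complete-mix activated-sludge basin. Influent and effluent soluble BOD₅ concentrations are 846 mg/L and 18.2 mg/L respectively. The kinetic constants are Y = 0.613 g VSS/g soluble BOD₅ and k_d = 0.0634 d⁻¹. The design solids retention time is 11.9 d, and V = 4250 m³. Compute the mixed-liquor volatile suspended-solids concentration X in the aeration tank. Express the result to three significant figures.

From V·X·(1 + k_d·θ_c) = Y·Q·(S₀ − S)·θ_c: X = 0.613 × 2190 × (846 − 18.2) × 11.9 / [4250 × (1 + 0.0634 × 11.9)] = 1774 mg/L.

X ≈ 1770 mg/L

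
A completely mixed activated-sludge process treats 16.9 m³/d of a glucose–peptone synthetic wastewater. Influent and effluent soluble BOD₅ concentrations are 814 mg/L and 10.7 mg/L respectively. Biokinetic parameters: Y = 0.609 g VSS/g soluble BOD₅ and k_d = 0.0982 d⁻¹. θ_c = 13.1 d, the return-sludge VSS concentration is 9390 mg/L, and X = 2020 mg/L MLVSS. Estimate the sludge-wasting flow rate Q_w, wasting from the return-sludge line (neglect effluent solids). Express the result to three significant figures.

Steady-state biomass mass balance: V·X·(1 + k_d·θ_c) = Y·Q·(S₀ − S)·θ_c, so V = 0.609 × 16.9 × (814 − 10.7) × 13.1 / [2020 × (1 + 0.0982 × 13.1)] = 1.08×10^5 / 4619 = 23.45 m³.
Wasting from the return line (neglecting effluent solids): Q_w = V·X / (θ_c·X_r) = 23.45 × 2020 / (13.1 × 9390) = 0.3851 m³/d.

Q_w ≈ 0.385 m³/d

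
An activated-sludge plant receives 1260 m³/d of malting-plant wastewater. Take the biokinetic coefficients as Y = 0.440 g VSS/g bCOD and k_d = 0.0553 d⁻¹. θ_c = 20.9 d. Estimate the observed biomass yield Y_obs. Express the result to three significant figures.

Y_obs ≈ 0.204 g VSS/g bCOD

The observed yield is Y_obs = Y/(1 + k_d·θ_c) = 0.440 / (1 + 0.0553 × 20.9) = 0.440 / 2.156 = 0.2041 g VSS per g bCOD removed.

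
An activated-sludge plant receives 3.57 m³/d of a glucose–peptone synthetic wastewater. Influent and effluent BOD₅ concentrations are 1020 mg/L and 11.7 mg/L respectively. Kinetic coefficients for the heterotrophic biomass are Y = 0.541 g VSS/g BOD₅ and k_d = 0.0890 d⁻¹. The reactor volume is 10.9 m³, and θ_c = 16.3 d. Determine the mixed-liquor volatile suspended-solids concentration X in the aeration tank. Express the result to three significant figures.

X ≈ 1190 mg/L

X = Y·Q·ΔS·θ_c / [V·(1 + k_d θ_c)] = 0.541 × 3.57 × (1020 − 11.7) × 16.3 / [10.9 × (1 + 0.0890 × 16.3)] = 1188 mg/L.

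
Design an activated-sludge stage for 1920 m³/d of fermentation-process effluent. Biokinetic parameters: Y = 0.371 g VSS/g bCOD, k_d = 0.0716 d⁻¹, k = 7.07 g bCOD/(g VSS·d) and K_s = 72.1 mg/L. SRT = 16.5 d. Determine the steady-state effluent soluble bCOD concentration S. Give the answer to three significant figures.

From the Monod/SRT balance for a CMAS, S = K_s·(1+k_d θ_c)/[θ_c·(Y k − k_d) − 1] = 72.1 × (1 + 0.0716 × 16.5) / [16.5 × (0.371 × 7.07 − 0.0716) − 1] = 157.3 / 41.10 = 3.827 mg/L.

S ≈ 3.83 mg/L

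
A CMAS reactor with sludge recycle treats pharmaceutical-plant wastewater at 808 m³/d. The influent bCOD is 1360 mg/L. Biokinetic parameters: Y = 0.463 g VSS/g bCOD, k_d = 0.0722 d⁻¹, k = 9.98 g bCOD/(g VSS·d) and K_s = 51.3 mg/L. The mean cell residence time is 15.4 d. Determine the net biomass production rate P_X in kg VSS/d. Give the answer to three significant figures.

P_X ≈ 241 kg VSS/d

For a completely mixed reactor with recycle the Lawrence–McCarty relation gives S = K_s·(1 + k_d·θ_c) / [θ_c·(Y·k − k_d) − 1] = 51.3 × (1 + 0.0722 × 15.4) / [15.4 × (0.463 × 9.98 − 0.0722) − 1] = 108.3 / 69.05 = 1.569 mg/L.
The observed yield is Y_obs = Y/(1 + k_d·θ_c) = 0.463 / (1 + 0.0722 × 15.4) = 0.463 / 2.112 = 0.2192 g VSS per g bCOD removed.
Mass of bCOD removed per day: Q(S₀ − S) = 808 × 1358 g/m³ = 1098 kg/d.
Biomass produced: P_X = Y_obs·Q·ΔS = 0.2192 × 1098 ≈ 240.6 kg VSS/d.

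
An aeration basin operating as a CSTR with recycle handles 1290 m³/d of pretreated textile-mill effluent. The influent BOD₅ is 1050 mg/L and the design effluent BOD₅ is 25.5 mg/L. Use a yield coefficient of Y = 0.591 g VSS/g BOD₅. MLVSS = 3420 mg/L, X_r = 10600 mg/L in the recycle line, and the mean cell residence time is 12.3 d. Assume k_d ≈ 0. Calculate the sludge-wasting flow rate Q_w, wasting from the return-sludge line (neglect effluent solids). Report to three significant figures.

With k_d = 0 the design equation reduces to V = Y Q (S₀−S) θ_c / X = 0.591 × 1290 × (1050 − 25.5) × 12.3 / 3420 = 2809 m³.
θ_c = V·X/(Q_w·X_r) when wasting from the recycle, so Q_w = V·X/(θ_c·X_r) = 2809 × 3420 / (12.3 × 10600) = 73.69 m³/d.

Q_w ≈ 73.7 m³/d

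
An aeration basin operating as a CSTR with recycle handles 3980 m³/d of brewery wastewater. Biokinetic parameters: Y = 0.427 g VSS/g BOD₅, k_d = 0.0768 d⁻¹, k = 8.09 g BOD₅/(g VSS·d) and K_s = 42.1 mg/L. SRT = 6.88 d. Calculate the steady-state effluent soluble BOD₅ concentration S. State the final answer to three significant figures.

From the Monod/SRT balance for a CMAS, S = K_s·(1+k_d θ_c)/[θ_c·(Y k − k_d) − 1] = 42.1 × (1 + 0.0768 × 6.88) / [6.88 × (0.427 × 8.09 − 0.0768) − 1] = 64.34 / 22.24 = 2.893 mg/L.

S ≈ 2.89 mg/L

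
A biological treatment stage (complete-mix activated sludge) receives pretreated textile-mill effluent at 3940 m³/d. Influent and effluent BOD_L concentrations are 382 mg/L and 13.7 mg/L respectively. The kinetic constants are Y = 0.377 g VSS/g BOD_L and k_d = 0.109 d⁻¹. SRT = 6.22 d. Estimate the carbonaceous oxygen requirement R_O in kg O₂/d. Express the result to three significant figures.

R_O ≈ 988 kg O₂/d

Observed yield with endogenous decay: Y_obs = Y / (1 + k_d·θ_c) = 0.377 / (1 + 0.109 × 6.22) = 0.377 / 1.678 = 0.2247 g VSS/g BOD_L.
Q·(S₀ − S) = 3940 × (382 − 13.7) × 10⁻³ = 1451 kg/d removed.
Net sludge production P_X = 0.2247 × 1451 = 326.0 kg VSS/d.
R_O = Q·ΔS − 1.42 P_X = 1451 − 463.0 = 988.1 kg O₂/d.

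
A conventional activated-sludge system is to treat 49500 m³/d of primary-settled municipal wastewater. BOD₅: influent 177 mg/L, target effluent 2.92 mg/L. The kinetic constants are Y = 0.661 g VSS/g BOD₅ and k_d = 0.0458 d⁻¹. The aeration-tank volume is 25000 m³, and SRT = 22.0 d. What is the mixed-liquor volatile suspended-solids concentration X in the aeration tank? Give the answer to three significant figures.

Solving the biomass balance for X: X = Y Q (S₀−S) θ_c / [V (1+k_d θ_c)] = 0.661 × 49500 × (177 − 2.92) × 22.0 / [25000 × (1 + 0.0458 × 22.0)] = 2497 mg/L.

X ≈ 2500 mg/L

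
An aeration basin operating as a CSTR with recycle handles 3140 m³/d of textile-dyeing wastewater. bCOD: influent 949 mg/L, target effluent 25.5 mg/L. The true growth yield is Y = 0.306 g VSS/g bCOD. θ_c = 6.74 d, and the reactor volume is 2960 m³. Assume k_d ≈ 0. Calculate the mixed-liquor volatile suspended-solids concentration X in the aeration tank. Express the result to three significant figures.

X ≈ 2020 mg/L

From V·X = Y·Q·(S₀ − S)·θ_c (decay neglected): X = 0.306 × 3140 × (949 − 25.5) × 6.74 / 2960 = 2020 mg/L.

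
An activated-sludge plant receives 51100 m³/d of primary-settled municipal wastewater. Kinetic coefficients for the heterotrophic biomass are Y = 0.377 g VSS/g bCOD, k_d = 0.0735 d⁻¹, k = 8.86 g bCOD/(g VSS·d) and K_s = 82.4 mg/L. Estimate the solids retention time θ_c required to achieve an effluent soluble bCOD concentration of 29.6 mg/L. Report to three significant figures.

θ_c ≈ 1.24 d

Specific growth rate at S = 29.6 mg/L: μ = YkS/(K_s+S) = 0.377·8.86·29.6/(82.4+29.6) = 0.8828 d⁻¹.
Then 1/θ_c = μ − k_d = 0.8828 − 0.0735 = 0.8093 d⁻¹, giving θ_c = 1.236 d.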